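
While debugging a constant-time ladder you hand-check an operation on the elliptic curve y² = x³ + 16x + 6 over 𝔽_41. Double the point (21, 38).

tangent at (21, 38): λ = (3·21² + 16)/(2·38) ≡ 27/35. 35⁻¹ ≡ 34 (mod 41), so λ ≡ 27·34 ≡ 16.
  x = λ² - 21 - 21 = 256 - 42 ≡ 9; y = λ·(21 - 9) - 38 ≡ 31. → (9, 31)

(9, 31)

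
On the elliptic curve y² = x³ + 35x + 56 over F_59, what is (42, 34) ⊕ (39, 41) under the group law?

(42, 34) + (39, 41). λ = (41 - 34)/(39 - 42) ≡ 7/56 mod 59. 56⁻¹ ≡ 39 (mod 59), so λ ≡ 37.
  x = λ² - 42 - 39 = 1369 - 81 ≡ 49; y = λ·(42 - 49) - 34 ≡ 2. → (49, 2)

(49, 2)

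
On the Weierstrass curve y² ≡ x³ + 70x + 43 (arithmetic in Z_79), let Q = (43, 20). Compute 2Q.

tangent at (43, 20): λ = (3·43² + 70)/(2·20) ≡ 8/40. 40⁻¹ ≡ 2 (mod 79) since 40·2 = 80 ≡ 1, so λ ≡ 8·2 ≡ 16.
  x = λ² - 43 - 43 = 256 - 86 ≡ 12; y = λ·(43 - 12) - 20 ≡ 2. → (12, 2)

(12, 2)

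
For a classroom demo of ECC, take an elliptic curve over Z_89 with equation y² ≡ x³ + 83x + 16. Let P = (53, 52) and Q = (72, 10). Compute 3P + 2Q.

First 3P:
Repeated addition: build up to 3P.
2P: tangent at (53, 52): λ = (3·53² + 83)/(2·52) ≡ 55/15. 15⁻¹ ≡ 6 (mod 89) since 15·6 = 90 ≡ 1, so λ ≡ 55·6 ≡ 63.
  x = λ² - 53 - 53 = 3969 - 106 ≡ 36; y = λ·(53 - 36) - 52 ≡ 40. → (36, 40)
3P: (36, 40) + (53, 52). λ = (52 - 40)/(53 - 36) ≡ 12/17 mod 89. 17⁻¹ ≡ 21 (mod 89) since 17·21 = 357 ≡ 1, so λ ≡ 74.
  x = λ² - 36 - 53 = 5476 - 89 ≡ 47; y = λ·(36 - 47) - 40 ≡ 36. → (47, 36)
3P = (47, 36).
Next 2Q:
Repeated addition: build up to 2Q.
2Q: tangent at (72, 10): λ = (3·72² + 83)/(2·10) ≡ 60/20. 20⁻¹ ≡ 49 (mod 89), so λ ≡ 60·49 ≡ 3.
  x = λ² - 72 - 72 = 9 - 144 ≡ 43; y = λ·(72 - 43) - 10 ≡ 77. → (43, 77)
2Q = (43, 77).
Finally 3P + 2Q:
(47, 36) + (43, 77). λ = (77 - 36)/(43 - 47) ≡ 41/85 mod 89. 85⁻¹ ≡ 22 (mod 89), so λ ≡ 12.
  x = λ² - 47 - 43 = 144 - 90 ≡ 54; y = λ·(47 - 54) - 36 ≡ 58. → (54, 58)

(54, 58)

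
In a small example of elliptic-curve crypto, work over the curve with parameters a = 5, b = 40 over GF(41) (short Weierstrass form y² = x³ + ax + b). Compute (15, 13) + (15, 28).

O

The two points share x = 15 and their y-coordinates satisfy 13 + 28 ≡ 0 (mod 41), so they are inverses. Their sum is 𝒪.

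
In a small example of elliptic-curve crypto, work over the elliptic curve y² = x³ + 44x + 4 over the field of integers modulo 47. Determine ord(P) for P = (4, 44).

4

2P: tangent at (4, 44): λ = (3·4² + 44)/(2·44) ≡ 45/41. 41⁻¹ ≡ 39 (mod 47), so λ ≡ 45·39 ≡ 16.
  x = λ² - 4 - 4 = 256 - 8 ≡ 13; y = λ·(4 - 13) - 44 ≡ 0. → (13, 0)
3P: (13, 0) + (4, 44). λ = (44 - 0)/(4 - 13) ≡ 44/38 mod 47. 38⁻¹ ≡ 26 (mod 47) since 38·26 = 988 ≡ 1, so λ ≡ 16.
  x = λ² - 13 - 4 = 256 - 17 ≡ 4; y = λ·(13 - 4) - 0 ≡ 3. → (4, 3)
4P: (4, 3) + (4, 44): same x and y₁ ≡ -y₂, so the sum is ∞.
4P = ∞, so the order is 4.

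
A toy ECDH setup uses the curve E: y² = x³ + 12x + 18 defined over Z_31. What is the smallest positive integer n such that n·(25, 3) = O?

2P: tangent at (25, 3): λ = (3·25² + 12)/(2·3) ≡ 27/6. 6⁻¹ ≡ 26 (mod 31) since 6·26 = 156 ≡ 1, so λ ≡ 27·26 ≡ 20.
  x = λ² - 25 - 25 = 400 - 50 ≡ 9; y = λ·(25 - 9) - 3 ≡ 7. → (9, 7)
3P: (9, 7) + (25, 3). λ = (3 - 7)/(25 - 9) ≡ 27/16 mod 31. 16⁻¹ ≡ 2 (mod 31) since 16·2 = 32 ≡ 1, so λ ≡ 23.
  x = λ² - 9 - 25 = 529 - 34 ≡ 30; y = λ·(9 - 30) - 7 ≡ 6. → (30, 6)
4P: (30, 6) + (25, 3). λ = (3 - 6)/(25 - 30) ≡ 28/26 mod 31. 26⁻¹ ≡ 6 (mod 31), so λ ≡ 13.
  x = λ² - 30 - 25 = 169 - 55 ≡ 21; y = λ·(30 - 21) - 6 ≡ 18. → (21, 18)
5P: (21, 18) + (25, 3). λ = (3 - 18)/(25 - 21) ≡ 16/4 mod 31. 4⁻¹ ≡ 8 (mod 31), so λ ≡ 4.
  x = λ² - 21 - 25 = 16 - 46 ≡ 1; y = λ·(21 - 1) - 18 ≡ 0. → (1, 0)
6P: (1, 0) + (25, 3). λ = (3 - 0)/(25 - 1) ≡ 3/24 mod 31. 24⁻¹ ≡ 22 (mod 31) since 24·22 = 528 ≡ 1, so λ ≡ 4.
  x = λ² - 1 - 25 = 16 - 26 ≡ 21; y = λ·(1 - 21) - 0 ≡ 13. → (21, 13)
7P: (21, 13) + (25, 3). λ = (3 - 13)/(25 - 21) ≡ 21/4 mod 31. 4⁻¹ ≡ 8 (mod 31), so λ ≡ 13.
  x = λ² - 21 - 25 = 169 - 46 ≡ 30; y = λ·(21 - 30) - 13 ≡ 25. → (30, 25)
8P: (30, 25) + (25, 3). λ = (3 - 25)/(25 - 30) ≡ 9/26 mod 31. 26⁻¹ ≡ 6 (mod 31), so λ ≡ 23.
  x = λ² - 30 - 25 = 529 - 55 ≡ 9; y = λ·(30 - 9) - 25 ≡ 24. → (9, 24)
9P: (9, 24) + (25, 3). λ = (3 - 24)/(25 - 9) ≡ 10/16 mod 31. 16⁻¹ ≡ 2 (mod 31), so λ ≡ 20.
  x = λ² - 9 - 25 = 400 - 34 ≡ 25; y = λ·(9 - 25) - 24 ≡ 28. → (25, 28)
10P: (25, 28) + (25, 3): same x and y₁ ≡ -y₂, so the sum is O.
10P = O, so the order is 10.

10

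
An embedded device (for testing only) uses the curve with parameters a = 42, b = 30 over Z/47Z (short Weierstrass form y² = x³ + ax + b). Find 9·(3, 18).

(16, 45)

Write Q = (3, 18).
Double-and-add on 9 = (1001)₂. Start with Q = (3, 18) for the leading 1-bit.
double: tangent at (3, 18): λ = (3·3² + 42)/(2·18) ≡ 22/36. 36⁻¹ ≡ 17 (mod 47) since 36·17 = 612 ≡ 1, so λ ≡ 22·17 ≡ 45.
  x = λ² - 3 - 3 = 2025 - 6 ≡ 45; y = λ·(3 - 45) - 18 ≡ 19. → (45, 19)
double: tangent at (45, 19): λ = (3·45² + 42)/(2·19) ≡ 7/38. 38⁻¹ ≡ 26 (mod 47) since 38·26 = 988 ≡ 1, so λ ≡ 7·26 ≡ 41.
  x = λ² - 45 - 45 = 1681 - 90 ≡ 40; y = λ·(45 - 40) - 19 ≡ 45. → (40, 45)
double: tangent at (40, 45): λ = (3·40² + 42)/(2·45) ≡ 1/43. 43⁻¹ ≡ 35 (mod 47), so λ ≡ 1·35 ≡ 35.
  x = λ² - 40 - 40 = 1225 - 80 ≡ 17; y = λ·(40 - 17) - 45 ≡ 8. → (17, 8)
add Q: (17, 8) + (3, 18). λ = (18 - 8)/(3 - 17) ≡ 10/33 mod 47. 33⁻¹ ≡ 10 (mod 47) since 33·10 = 330 ≡ 1, so λ ≡ 6.
  x = λ² - 17 - 3 = 36 - 20 ≡ 16; y = λ·(17 - 16) - 8 ≡ 45. → (16, 45)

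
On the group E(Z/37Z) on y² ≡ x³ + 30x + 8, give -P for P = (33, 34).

(33, 3)

-(33, 34) = (33, -34 mod 37) = (33, 3).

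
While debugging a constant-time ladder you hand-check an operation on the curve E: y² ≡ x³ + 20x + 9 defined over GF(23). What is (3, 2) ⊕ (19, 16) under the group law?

(3, 2) + (19, 16). λ = (16 - 2)/(19 - 3) ≡ 14/16 mod 23. 16⁻¹ ≡ 13 (mod 23) since 16·13 = 208 ≡ 1, so λ ≡ 21.
  x = λ² - 3 - 19 = 441 - 22 ≡ 5; y = λ·(3 - 5) - 2 ≡ 2. → (5, 2)

(5, 2)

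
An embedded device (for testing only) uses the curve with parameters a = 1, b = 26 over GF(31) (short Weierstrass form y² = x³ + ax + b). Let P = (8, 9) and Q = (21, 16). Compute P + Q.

(21, 15)

(8, 9) + (21, 16). λ = (16 - 9)/(21 - 8) ≡ 7/13 mod 31. 13⁻¹ ≡ 12 (mod 31) since 13·12 = 156 ≡ 1, so λ ≡ 22.
  x = λ² - 8 - 21 = 484 - 29 ≡ 21; y = λ·(8 - 21) - 9 ≡ 15. → (21, 15)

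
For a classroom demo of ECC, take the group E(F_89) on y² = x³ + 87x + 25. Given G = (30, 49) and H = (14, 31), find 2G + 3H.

First 2G:
Repeated addition: build up to 2G.
2G: tangent at (30, 49): λ = (3·30² + 87)/(2·49) ≡ 28/9. 9⁻¹ ≡ 10 (mod 89), so λ ≡ 28·10 ≡ 13.
  x = λ² - 30 - 30 = 169 - 60 ≡ 20; y = λ·(30 - 20) - 49 ≡ 81. → (20, 81)
2G = (20, 81).
Next 3H:
Repeated addition: build up to 3H.
2H: tangent at (14, 31): λ = (3·14² + 87)/(2·31) ≡ 52/62. 62⁻¹ ≡ 56 (mod 89) since 62·56 = 3472 ≡ 1, so λ ≡ 52·56 ≡ 64.
  x = λ² - 14 - 14 = 4096 - 28 ≡ 63; y = λ·(14 - 63) - 31 ≡ 37. → (63, 37)
3H: (63, 37) + (14, 31). λ = (31 - 37)/(14 - 63) ≡ 83/40 mod 89. 40⁻¹ ≡ 69 (mod 89) since 40·69 = 2760 ≡ 1, so λ ≡ 31.
  x = λ² - 63 - 14 = 961 - 77 ≡ 83; y = λ·(63 - 83) - 37 ≡ 55. → (83, 55)
3H = (83, 55).
Finally 2G + 3H:
(20, 81) + (83, 55). λ = (55 - 81)/(83 - 20) ≡ 63/63 mod 89. 63⁻¹ ≡ 65 (mod 89) since 63·65 = 4095 ≡ 1, so λ ≡ 1.
  x = λ² - 20 - 83 = 1 - 103 ≡ 76; y = λ·(20 - 76) - 81 ≡ 41. → (76, 41)

(76, 41)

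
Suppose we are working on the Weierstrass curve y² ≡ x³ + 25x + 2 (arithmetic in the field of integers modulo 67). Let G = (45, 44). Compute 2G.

tangent at (45, 44): λ = (3·45² + 25)/(2·44) ≡ 3/21. 21⁻¹ ≡ 16 (mod 67) since 21·16 = 336 ≡ 1, so λ ≡ 3·16 ≡ 48.
  x = λ² - 45 - 45 = 2304 - 90 ≡ 3; y = λ·(45 - 3) - 44 ≡ 29. → (3, 29)

(3, 29)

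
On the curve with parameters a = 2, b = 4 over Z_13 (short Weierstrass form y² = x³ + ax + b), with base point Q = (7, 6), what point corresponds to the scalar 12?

Double-and-add on 12 = (1100)₂. Start with Q = (7, 6) for the leading 1-bit.
double: tangent at (7, 6): λ = (3·7² + 2)/(2·6) ≡ 6/12. 12⁻¹ ≡ 12 (mod 13) since 12·12 = 144 ≡ 1, so λ ≡ 6·12 ≡ 7.
  x = λ² - 7 - 7 = 49 - 14 ≡ 9; y = λ·(7 - 9) - 6 ≡ 6. → (9, 6)
add Q: (9, 6) + (7, 6). λ = (6 - 6)/(7 - 9) ≡ 0/11 mod 13. 11⁻¹ ≡ 6 (mod 13) since 11·6 = 66 ≡ 1, so λ ≡ 0.
  x = λ² - 9 - 7 = 0 - 16 ≡ 10; y = λ·(9 - 10) - 6 ≡ 7. → (10, 7)
double: tangent at (10, 7): λ = (3·10² + 2)/(2·7) ≡ 3/1. 1⁻¹ ≡ 1 (mod 13), so λ ≡ 3·1 ≡ 3.
  x = λ² - 10 - 10 = 9 - 20 ≡ 2; y = λ·(10 - 2) - 7 ≡ 4. → (2, 4)
double: tangent at (2, 4): λ = (3·2² + 2)/(2·4) ≡ 1/8. 8⁻¹ ≡ 5 (mod 13), so λ ≡ 1·5 ≡ 5.
  x = λ² - 2 - 2 = 25 - 4 ≡ 8; y = λ·(2 - 8) - 4 ≡ 5. → (8, 5)

(8, 5)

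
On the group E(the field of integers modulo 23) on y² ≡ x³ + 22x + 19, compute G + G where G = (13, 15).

tangent at (13, 15): λ = (3·13² + 22)/(2·15) ≡ 0/7. 7⁻¹ ≡ 10 (mod 23), so λ ≡ 0·10 ≡ 0.
  x = λ² - 13 - 13 = 0 - 26 ≡ 20; y = λ·(13 - 20) - 15 ≡ 8. → (20, 8)

(20, 8)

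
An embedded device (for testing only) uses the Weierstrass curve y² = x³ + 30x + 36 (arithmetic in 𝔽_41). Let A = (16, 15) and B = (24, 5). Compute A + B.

(0, 6)

(16, 15) + (24, 5). λ = (5 - 15)/(24 - 16) ≡ 31/8 mod 41. 8⁻¹ ≡ 36 (mod 41), so λ ≡ 9.
  x = λ² - 16 - 24 = 81 - 40 ≡ 0; y = λ·(16 - 0) - 15 ≡ 6. → (0, 6)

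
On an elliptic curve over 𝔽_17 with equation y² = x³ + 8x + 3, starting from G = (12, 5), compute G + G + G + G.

(5, 10)

Repeated addition: build up to 4G.
2G: tangent at (12, 5): λ = (3·12² + 8)/(2·5) ≡ 15/10. 10⁻¹ ≡ 12 (mod 17), so λ ≡ 15·12 ≡ 10.
  x = λ² - 12 - 12 = 100 - 24 ≡ 8; y = λ·(12 - 8) - 5 ≡ 1. → (8, 1)
3G: (8, 1) + (12, 5). λ = (5 - 1)/(12 - 8) ≡ 4/4 mod 17. 4⁻¹ ≡ 13 (mod 17) since 4·13 = 52 ≡ 1, so λ ≡ 1.
  x = λ² - 8 - 12 = 1 - 20 ≡ 15; y = λ·(8 - 15) - 1 ≡ 9. → (15, 9)
4G: (15, 9) + (12, 5). λ = (5 - 9)/(12 - 15) ≡ 13/14 mod 17. 14⁻¹ ≡ 11 (mod 17), so λ ≡ 7.
  x = λ² - 15 - 12 = 49 - 27 ≡ 5; y = λ·(15 - 5) - 9 ≡ 10. → (5, 10)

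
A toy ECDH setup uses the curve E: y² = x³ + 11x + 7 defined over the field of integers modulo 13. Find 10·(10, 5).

(10, 8)

Write G = (10, 5).
Double-and-add on 10 = (1010)₂. Start with G = (10, 5) for the leading 1-bit.
double: tangent at (10, 5): λ = (3·10² + 11)/(2·5) ≡ 12/10. 10⁻¹ ≡ 4 (mod 13), so λ ≡ 12·4 ≡ 9.
  x = λ² - 10 - 10 = 81 - 20 ≡ 9; y = λ·(10 - 9) - 5 ≡ 4. → (9, 4)
double: tangent at (9, 4): λ = (3·9² + 11)/(2·4) ≡ 7/8. 8⁻¹ ≡ 5 (mod 13), so λ ≡ 7·5 ≡ 9.
  x = λ² - 9 - 9 = 81 - 18 ≡ 11; y = λ·(9 - 11) - 4 ≡ 4. → (11, 4)
add G: (11, 4) + (10, 5). λ = (5 - 4)/(10 - 11) ≡ 1/12 mod 13. 12⁻¹ ≡ 12 (mod 13), so λ ≡ 12.
  x = λ² - 11 - 10 = 144 - 21 ≡ 6; y = λ·(11 - 6) - 4 ≡ 4. → (6, 4)
double: tangent at (6, 4): λ = (3·6² + 11)/(2·4) ≡ 2/8. 8⁻¹ ≡ 5 (mod 13) since 8·5 = 40 ≡ 1, so λ ≡ 2·5 ≡ 10.
  x = λ² - 6 - 6 = 100 - 12 ≡ 10; y = λ·(6 - 10) - 4 ≡ 8. → (10, 8)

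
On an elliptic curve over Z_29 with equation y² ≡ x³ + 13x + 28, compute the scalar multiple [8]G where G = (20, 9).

Double-and-add on 8 = (1000)₂. Start with G = (20, 9) for the leading 1-bit.
double: tangent at (20, 9): λ = (3·20² + 13)/(2·9) ≡ 24/18. 18⁻¹ ≡ 21 (mod 29), so λ ≡ 24·21 ≡ 11.
  x = λ² - 20 - 20 = 121 - 40 ≡ 23; y = λ·(20 - 23) - 9 ≡ 16. → (23, 16)
double: tangent at (23, 16): λ = (3·23² + 13)/(2·16) ≡ 5/3. 3⁻¹ ≡ 10 (mod 29), so λ ≡ 5·10 ≡ 21.
  x = λ² - 23 - 23 = 441 - 46 ≡ 18; y = λ·(23 - 18) - 16 ≡ 2. → (18, 2)
double: tangent at (18, 2): λ = (3·18² + 13)/(2·2) ≡ 28/4. 4⁻¹ ≡ 22 (mod 29), so λ ≡ 28·22 ≡ 7.
  x = λ² - 18 - 18 = 49 - 36 ≡ 13; y = λ·(18 - 13) - 2 ≡ 4. → (13, 4)

(13, 4)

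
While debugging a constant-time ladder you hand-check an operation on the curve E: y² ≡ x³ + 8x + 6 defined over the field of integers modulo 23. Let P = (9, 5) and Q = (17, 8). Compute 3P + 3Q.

First 3P:
Repeated addition: build up to 3P.
2P: tangent at (9, 5): λ = (3·9² + 8)/(2·5) ≡ 21/10. 10⁻¹ ≡ 7 (mod 23) since 10·7 = 70 ≡ 1, so λ ≡ 21·7 ≡ 9.
  x = λ² - 9 - 9 = 81 - 18 ≡ 17; y = λ·(9 - 17) - 5 ≡ 15. → (17, 15)
3P: (17, 15) + (9, 5). λ = (5 - 15)/(9 - 17) ≡ 13/15 mod 23. 15⁻¹ ≡ 20 (mod 23) since 15·20 = 300 ≡ 1, so λ ≡ 7.
  x = λ² - 17 - 9 = 49 - 26 ≡ 0; y = λ·(17 - 0) - 15 ≡ 12. → (0, 12)
3P = (0, 12).
Next 3Q:
Repeated addition: build up to 3Q.
2Q: tangent at (17, 8): λ = (3·17² + 8)/(2·8) ≡ 1/16. 16⁻¹ ≡ 13 (mod 23) since 16·13 = 208 ≡ 1, so λ ≡ 1·13 ≡ 13.
  x = λ² - 17 - 17 = 169 - 34 ≡ 20; y = λ·(17 - 20) - 8 ≡ 22. → (20, 22)
3Q: (20, 22) + (17, 8). λ = (8 - 22)/(17 - 20) ≡ 9/20 mod 23. 20⁻¹ ≡ 15 (mod 23), so λ ≡ 20.
  x = λ² - 20 - 17 = 400 - 37 ≡ 18; y = λ·(20 - 18) - 22 ≡ 18. → (18, 18)
3Q = (18, 18).
Finally 3P + 3Q:
(0, 12) + (18, 18). λ = (18 - 12)/(18 - 0) ≡ 6/18 mod 23. 18⁻¹ ≡ 9 (mod 23), so λ ≡ 8.
  x = λ² - 0 - 18 = 64 - 18 ≡ 0; y = λ·(0 - 0) - 12 ≡ 11. → (0, 11)

(0, 11)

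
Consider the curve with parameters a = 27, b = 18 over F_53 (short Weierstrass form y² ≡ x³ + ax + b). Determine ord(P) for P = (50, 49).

2P: tangent at (50, 49): λ = (3·50² + 27)/(2·49) ≡ 1/45. 45⁻¹ ≡ 33 (mod 53), so λ ≡ 1·33 ≡ 33.
  x = λ² - 50 - 50 = 1089 - 100 ≡ 35; y = λ·(50 - 35) - 49 ≡ 22. → (35, 22)
3P: (35, 22) + (50, 49). λ = (49 - 22)/(50 - 35) ≡ 27/15 mod 53. 15⁻¹ ≡ 46 (mod 53), so λ ≡ 23.
  x = λ² - 35 - 50 = 529 - 85 ≡ 20; y = λ·(35 - 20) - 22 ≡ 5. → (20, 5)
4P: (20, 5) + (50, 49). λ = (49 - 5)/(50 - 20) ≡ 44/30 mod 53. 30⁻¹ ≡ 23 (mod 53), so λ ≡ 5.
  x = λ² - 20 - 50 = 25 - 70 ≡ 8; y = λ·(20 - 8) - 5 ≡ 2. → (8, 2)
5P: (8, 2) + (50, 49). λ = (49 - 2)/(50 - 8) ≡ 47/42 mod 53. 42⁻¹ ≡ 24 (mod 53), so λ ≡ 15.
  x = λ² - 8 - 50 = 225 - 58 ≡ 8; y = λ·(8 - 8) - 2 ≡ 51. → (8, 51)
6P: (8, 51) + (50, 49). λ = (49 - 51)/(50 - 8) ≡ 51/42 mod 53. 42⁻¹ ≡ 24 (mod 53), so λ ≡ 5.
  x = λ² - 8 - 50 = 25 - 58 ≡ 20; y = λ·(8 - 20) - 51 ≡ 48. → (20, 48)
7P: (20, 48) + (50, 49). λ = (49 - 48)/(50 - 20) ≡ 1/30 mod 53. 30⁻¹ ≡ 23 (mod 53) since 30·23 = 690 ≡ 1, so λ ≡ 23.
  x = λ² - 20 - 50 = 529 - 70 ≡ 35; y = λ·(20 - 35) - 48 ≡ 31. → (35, 31)
8P: (35, 31) + (50, 49). λ = (49 - 31)/(50 - 35) ≡ 18/15 mod 53. 15⁻¹ ≡ 46 (mod 53) since 15·46 = 690 ≡ 1, so λ ≡ 33.
  x = λ² - 35 - 50 = 1089 - 85 ≡ 50; y = λ·(35 - 50) - 31 ≡ 4. → (50, 4)
9P: (50, 4) + (50, 49): same x and y₁ ≡ -y₂, so the sum is O.
9P = O, so the order is 9.

9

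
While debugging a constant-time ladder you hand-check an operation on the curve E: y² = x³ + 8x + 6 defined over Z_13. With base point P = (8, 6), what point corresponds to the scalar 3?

Repeated addition: build up to 3P.
2P: tangent at (8, 6): λ = (3·8² + 8)/(2·6) ≡ 5/12. 12⁻¹ ≡ 12 (mod 13) since 12·12 = 144 ≡ 1, so λ ≡ 5·12 ≡ 8.
  x = λ² - 8 - 8 = 64 - 16 ≡ 9; y = λ·(8 - 9) - 6 ≡ 12. → (9, 12)
3P: (9, 12) + (8, 6). λ = (6 - 12)/(8 - 9) ≡ 7/12 mod 13. 12⁻¹ ≡ 12 (mod 13) since 12·12 = 144 ≡ 1, so λ ≡ 6.
  x = λ² - 9 - 8 = 36 - 17 ≡ 6; y = λ·(9 - 6) - 12 ≡ 6. → (6, 6)

(6, 6)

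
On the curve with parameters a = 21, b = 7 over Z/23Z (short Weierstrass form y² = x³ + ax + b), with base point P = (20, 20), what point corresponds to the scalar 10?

Repeated addition: build up to 10P.
2P: tangent at (20, 20): λ = (3·20² + 21)/(2·20) ≡ 2/17. 17⁻¹ ≡ 19 (mod 23), so λ ≡ 2·19 ≡ 15.
  x = λ² - 20 - 20 = 225 - 40 ≡ 1; y = λ·(20 - 1) - 20 ≡ 12. → (1, 12)
3P: (1, 12) + (20, 20). λ = (20 - 12)/(20 - 1) ≡ 8/19 mod 23. 19⁻¹ ≡ 17 (mod 23) since 19·17 = 323 ≡ 1, so λ ≡ 21.
  x = λ² - 1 - 20 = 441 - 21 ≡ 6; y = λ·(1 - 6) - 12 ≡ 21. → (6, 21)
4P: (6, 21) + (20, 20). λ = (20 - 21)/(20 - 6) ≡ 22/14 mod 23. 14⁻¹ ≡ 5 (mod 23) since 14·5 = 70 ≡ 1, so λ ≡ 18.
  x = λ² - 6 - 20 = 324 - 26 ≡ 22; y = λ·(6 - 22) - 21 ≡ 13. → (22, 13)
5P: (22, 13) + (20, 20). λ = (20 - 13)/(20 - 22) ≡ 7/21 mod 23. 21⁻¹ ≡ 11 (mod 23) since 21·11 = 231 ≡ 1, so λ ≡ 8.
  x = λ² - 22 - 20 = 64 - 42 ≡ 22; y = λ·(22 - 22) - 13 ≡ 10. → (22, 10)
6P: (22, 10) + (20, 20). λ = (20 - 10)/(20 - 22) ≡ 10/21 mod 23. 21⁻¹ ≡ 11 (mod 23), so λ ≡ 18.
  x = λ² - 22 - 20 = 324 - 42 ≡ 6; y = λ·(22 - 6) - 10 ≡ 2. → (6, 2)
7P: (6, 2) + (20, 20). λ = (20 - 2)/(20 - 6) ≡ 18/14 mod 23. 14⁻¹ ≡ 5 (mod 23) since 14·5 = 70 ≡ 1, so λ ≡ 21.
  x = λ² - 6 - 20 = 441 - 26 ≡ 1; y = λ·(6 - 1) - 2 ≡ 11. → (1, 11)
8P: (1, 11) + (20, 20). λ = (20 - 11)/(20 - 1) ≡ 9/19 mod 23. 19⁻¹ ≡ 17 (mod 23), so λ ≡ 15.
  x = λ² - 1 - 20 = 225 - 21 ≡ 20; y = λ·(1 - 20) - 11 ≡ 3. → (20, 3)
9P: (20, 3) + (20, 20): same x and y₁ ≡ -y₂, so the sum is O.
10P: O + (20, 20) = (20, 20) (identity).

(20, 20)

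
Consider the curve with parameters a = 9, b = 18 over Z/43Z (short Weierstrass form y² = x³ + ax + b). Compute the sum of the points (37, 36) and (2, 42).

(37, 36) + (2, 42). λ = (42 - 36)/(2 - 37) ≡ 6/8 mod 43. 8⁻¹ ≡ 27 (mod 43) since 8·27 = 216 ≡ 1, so λ ≡ 33.
  x = λ² - 37 - 2 = 1089 - 39 ≡ 18; y = λ·(37 - 18) - 36 ≡ 32. → (18, 32)

(18, 32)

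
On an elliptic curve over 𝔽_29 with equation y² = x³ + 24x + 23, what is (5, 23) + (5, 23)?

(20, 21)

tangent at (5, 23): λ = (3·5² + 24)/(2·23) ≡ 12/17. 17⁻¹ ≡ 12 (mod 29), so λ ≡ 12·12 ≡ 28.
  x = λ² - 5 - 5 = 784 - 10 ≡ 20; y = λ·(5 - 20) - 23 ≡ 21. → (20, 21)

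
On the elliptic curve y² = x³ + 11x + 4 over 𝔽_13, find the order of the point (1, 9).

2P: tangent at (1, 9): λ = (3·1² + 11)/(2·9) ≡ 1/5. 5⁻¹ ≡ 8 (mod 13) since 5·8 = 40 ≡ 1, so λ ≡ 1·8 ≡ 8.
  x = λ² - 1 - 1 = 64 - 2 ≡ 10; y = λ·(1 - 10) - 9 ≡ 10. → (10, 10)
3P: (10, 10) + (1, 9). λ = (9 - 10)/(1 - 10) ≡ 12/4 mod 13. 4⁻¹ ≡ 10 (mod 13) since 4·10 = 40 ≡ 1, so λ ≡ 3.
  x = λ² - 10 - 1 = 9 - 11 ≡ 11; y = λ·(10 - 11) - 10 ≡ 0. → (11, 0)
4P: (11, 0) + (1, 9). λ = (9 - 0)/(1 - 11) ≡ 9/3 mod 13. 3⁻¹ ≡ 9 (mod 13), so λ ≡ 3.
  x = λ² - 11 - 1 = 9 - 12 ≡ 10; y = λ·(11 - 10) - 0 ≡ 3. → (10, 3)
5P: (10, 3) + (1, 9). λ = (9 - 3)/(1 - 10) ≡ 6/4 mod 13. 4⁻¹ ≡ 10 (mod 13) since 4·10 = 40 ≡ 1, so λ ≡ 8.
  x = λ² - 10 - 1 = 64 - 11 ≡ 1; y = λ·(10 - 1) - 3 ≡ 4. → (1, 4)
6P: (1, 4) + (1, 9): same x and y₁ ≡ -y₂, so the sum is ∞.
6P = ∞, so the order is 6.

6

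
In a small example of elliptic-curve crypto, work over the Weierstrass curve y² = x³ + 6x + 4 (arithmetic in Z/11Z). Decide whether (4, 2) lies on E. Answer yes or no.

yes

y² = 2² ≡ 4; x³ + 6x + 4 = 92 ≡ 4 (mod 11). 4 = 4.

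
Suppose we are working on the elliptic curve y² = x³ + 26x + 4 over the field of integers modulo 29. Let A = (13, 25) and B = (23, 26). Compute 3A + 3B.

(15, 17)

First 3A:
Repeated addition: build up to 3A.
2A: tangent at (13, 25): λ = (3·13² + 26)/(2·25) ≡ 11/21. 21⁻¹ ≡ 18 (mod 29) since 21·18 = 378 ≡ 1, so λ ≡ 11·18 ≡ 24.
  x = λ² - 13 - 13 = 576 - 26 ≡ 28; y = λ·(13 - 28) - 25 ≡ 21. → (28, 21)
3A: (28, 21) + (13, 25). λ = (25 - 21)/(13 - 28) ≡ 4/14 mod 29. 14⁻¹ ≡ 27 (mod 29) since 14·27 = 378 ≡ 1, so λ ≡ 21.
  x = λ² - 28 - 13 = 441 - 41 ≡ 23; y = λ·(28 - 23) - 21 ≡ 26. → (23, 26)
3A = (23, 26).
Next 3B:
Repeated addition: build up to 3B.
2B: tangent at (23, 26): λ = (3·23² + 26)/(2·26) ≡ 18/23. 23⁻¹ ≡ 24 (mod 29), so λ ≡ 18·24 ≡ 26.
  x = λ² - 23 - 23 = 676 - 46 ≡ 21; y = λ·(23 - 21) - 26 ≡ 26. → (21, 26)
3B: (21, 26) + (23, 26). λ = (26 - 26)/(23 - 21) ≡ 0/2 mod 29. 2⁻¹ ≡ 15 (mod 29) since 2·15 = 30 ≡ 1, so λ ≡ 0.
  x = λ² - 21 - 23 = 0 - 44 ≡ 14; y = λ·(21 - 14) - 26 ≡ 3. → (14, 3)
3B = (14, 3).
Finally 3A + 3B:
(23, 26) + (14, 3). λ = (3 - 26)/(14 - 23) ≡ 6/20 mod 29. 20⁻¹ ≡ 16 (mod 29), so λ ≡ 9.
  x = λ² - 23 - 14 = 81 - 37 ≡ 15; y = λ·(23 - 15) - 26 ≡ 17. → (15, 17)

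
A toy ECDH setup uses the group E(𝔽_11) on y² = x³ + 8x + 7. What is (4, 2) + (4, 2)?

tangent at (4, 2): λ = (3·4² + 8)/(2·2) ≡ 1/4. 4⁻¹ ≡ 3 (mod 11) since 4·3 = 12 ≡ 1, so λ ≡ 1·3 ≡ 3.
  x = λ² - 4 - 4 = 9 - 8 ≡ 1; y = λ·(4 - 1) - 2 ≡ 7. → (1, 7)

(1, 7)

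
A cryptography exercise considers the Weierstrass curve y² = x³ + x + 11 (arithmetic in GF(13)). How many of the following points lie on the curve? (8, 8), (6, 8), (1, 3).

(8, 8): 8² ≡ 12, rhs ≡ 11 → off.
(6, 8): 8² ≡ 12, rhs ≡ 12 → on.
(1, 3): 3² ≡ 9, rhs ≡ 0 → off.

1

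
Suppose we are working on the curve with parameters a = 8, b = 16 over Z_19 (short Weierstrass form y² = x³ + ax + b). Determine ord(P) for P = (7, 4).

2P: tangent at (7, 4): λ = (3·7² + 8)/(2·4) ≡ 3/8. 8⁻¹ ≡ 12 (mod 19), so λ ≡ 3·12 ≡ 17.
  x = λ² - 7 - 7 = 289 - 14 ≡ 9; y = λ·(7 - 9) - 4 ≡ 0. → (9, 0)
3P: (9, 0) + (7, 4). λ = (4 - 0)/(7 - 9) ≡ 4/17 mod 19. 17⁻¹ ≡ 9 (mod 19), so λ ≡ 17.
  x = λ² - 9 - 7 = 289 - 16 ≡ 7; y = λ·(9 - 7) - 0 ≡ 15. → (7, 15)
4P: (7, 15) + (7, 4): same x and y₁ ≡ -y₂, so the sum is O.
4P = O, so the order is 4.

4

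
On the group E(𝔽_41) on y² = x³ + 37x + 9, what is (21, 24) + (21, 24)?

tangent at (21, 24): λ = (3·21² + 37)/(2·24) ≡ 7/7. 7⁻¹ ≡ 6 (mod 41), so λ ≡ 7·6 ≡ 1.
  x = λ² - 21 - 21 = 1 - 42 ≡ 0; y = λ·(21 - 0) - 24 ≡ 38. → (0, 38)

(0, 38)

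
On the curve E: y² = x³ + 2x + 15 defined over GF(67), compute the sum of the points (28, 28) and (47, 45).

(28, 28) + (47, 45). λ = (45 - 28)/(47 - 28) ≡ 17/19 mod 67. 19⁻¹ ≡ 60 (mod 67), so λ ≡ 15.
  x = λ² - 28 - 47 = 225 - 75 ≡ 16; y = λ·(28 - 16) - 28 ≡ 18. → (16, 18)

(16, 18)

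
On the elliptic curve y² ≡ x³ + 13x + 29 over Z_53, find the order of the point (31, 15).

12

2P: tangent at (31, 15): λ = (3·31² + 13)/(2·15) ≡ 34/30. 30⁻¹ ≡ 23 (mod 53), so λ ≡ 34·23 ≡ 40.
  x = λ² - 31 - 31 = 1600 - 62 ≡ 1; y = λ·(31 - 1) - 15 ≡ 19. → (1, 19)
3P: (1, 19) + (31, 15). λ = (15 - 19)/(31 - 1) ≡ 49/30 mod 53. 30⁻¹ ≡ 23 (mod 53) since 30·23 = 690 ≡ 1, so λ ≡ 14.
  x = λ² - 1 - 31 = 196 - 32 ≡ 5; y = λ·(1 - 5) - 19 ≡ 31. → (5, 31)
4P: (5, 31) + (31, 15). λ = (15 - 31)/(31 - 5) ≡ 37/26 mod 53. 26⁻¹ ≡ 51 (mod 53), so λ ≡ 32.
  x = λ² - 5 - 31 = 1024 - 36 ≡ 34; y = λ·(5 - 34) - 31 ≡ 48. → (34, 48)
5P: (34, 48) + (31, 15). λ = (15 - 48)/(31 - 34) ≡ 20/50 mod 53. 50⁻¹ ≡ 35 (mod 53) since 50·35 = 1750 ≡ 1, so λ ≡ 11.
  x = λ² - 34 - 31 = 121 - 65 ≡ 3; y = λ·(34 - 3) - 48 ≡ 28. → (3, 28)
6P: (3, 28) + (31, 15). λ = (15 - 28)/(31 - 3) ≡ 40/28 mod 53. 28⁻¹ ≡ 36 (mod 53), so λ ≡ 9.
  x = λ² - 3 - 31 = 81 - 34 ≡ 47; y = λ·(3 - 47) - 28 ≡ 0. → (47, 0)
7P: (47, 0) + (31, 15). λ = (15 - 0)/(31 - 47) ≡ 15/37 mod 53. 37⁻¹ ≡ 43 (mod 53) since 37·43 = 1591 ≡ 1, so λ ≡ 9.
  x = λ² - 47 - 31 = 81 - 78 ≡ 3; y = λ·(47 - 3) - 0 ≡ 25. → (3, 25)
8P: (3, 25) + (31, 15). λ = (15 - 25)/(31 - 3) ≡ 43/28 mod 53. 28⁻¹ ≡ 36 (mod 53), so λ ≡ 11.
  x = λ² - 3 - 31 = 121 - 34 ≡ 34; y = λ·(3 - 34) - 25 ≡ 5. → (34, 5)
9P: (34, 5) + (31, 15). λ = (15 - 5)/(31 - 34) ≡ 10/50 mod 53. 50⁻¹ ≡ 35 (mod 53), so λ ≡ 32.
  x = λ² - 34 - 31 = 1024 - 65 ≡ 5; y = λ·(34 - 5) - 5 ≡ 22. → (5, 22)
10P: (5, 22) + (31, 15). λ = (15 - 22)/(31 - 5) ≡ 46/26 mod 53. 26⁻¹ ≡ 51 (mod 53), so λ ≡ 14.
  x = λ² - 5 - 31 = 196 - 36 ≡ 1; y = λ·(5 - 1) - 22 ≡ 34. → (1, 34)
11P: (1, 34) + (31, 15). λ = (15 - 34)/(31 - 1) ≡ 34/30 mod 53. 30⁻¹ ≡ 23 (mod 53) since 30·23 = 690 ≡ 1, so λ ≡ 40.
  x = λ² - 1 - 31 = 1600 - 32 ≡ 31; y = λ·(1 - 31) - 34 ≡ 38. → (31, 38)
12P: (31, 38) + (31, 15): same x and y₁ ≡ -y₂, so the sum is O.
12P = O, so the order is 12.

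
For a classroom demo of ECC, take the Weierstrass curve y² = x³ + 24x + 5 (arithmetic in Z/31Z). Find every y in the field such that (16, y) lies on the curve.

none

x³ + 24x + 5 = 4485 ≡ 21 (mod 31).
21 is a non-residue mod 31; no y exists.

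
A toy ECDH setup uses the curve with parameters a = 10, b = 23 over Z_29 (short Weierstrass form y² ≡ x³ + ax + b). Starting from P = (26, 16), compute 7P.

Double-and-add on 7 = (111)₂. Start with P = (26, 16) for the leading 1-bit.
double: tangent at (26, 16): λ = (3·26² + 10)/(2·16) ≡ 8/3. 3⁻¹ ≡ 10 (mod 29), so λ ≡ 8·10 ≡ 22.
  x = λ² - 26 - 26 = 484 - 52 ≡ 26; y = λ·(26 - 26) - 16 ≡ 13. → (26, 13)
add P: (26, 13) + (26, 16): same x and y₁ ≡ -y₂, so the sum is the point at infinity.
double: the point at infinity + the point at infinity = the point at infinity (identity).
add P: the point at infinity + (26, 16) = (26, 16) (identity).

(26, 16)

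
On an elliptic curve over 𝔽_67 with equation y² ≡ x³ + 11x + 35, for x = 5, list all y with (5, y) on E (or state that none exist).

x³ + 11x + 35 = 215 ≡ 14 (mod 67).
Square roots of 14 mod 67: 9 and 58 (since 9² = 81 ≡ 14).

9, 58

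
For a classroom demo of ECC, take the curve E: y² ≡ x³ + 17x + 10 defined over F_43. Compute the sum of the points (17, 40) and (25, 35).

(37, 37)

(17, 40) + (25, 35). λ = (35 - 40)/(25 - 17) ≡ 38/8 mod 43. 8⁻¹ ≡ 27 (mod 43), so λ ≡ 37.
  x = λ² - 17 - 25 = 1369 - 42 ≡ 37; y = λ·(17 - 37) - 40 ≡ 37. → (37, 37)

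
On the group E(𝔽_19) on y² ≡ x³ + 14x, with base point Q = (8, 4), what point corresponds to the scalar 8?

Repeated addition: build up to 8Q.
2Q: tangent at (8, 4): λ = (3·8² + 14)/(2·4) ≡ 16/8. 8⁻¹ ≡ 12 (mod 19) since 8·12 = 96 ≡ 1, so λ ≡ 16·12 ≡ 2.
  x = λ² - 8 - 8 = 4 - 16 ≡ 7; y = λ·(8 - 7) - 4 ≡ 17. → (7, 17)
3Q: (7, 17) + (8, 4). λ = (4 - 17)/(8 - 7) ≡ 6/1 mod 19. 1⁻¹ ≡ 1 (mod 19), so λ ≡ 6.
  x = λ² - 7 - 8 = 36 - 15 ≡ 2; y = λ·(7 - 2) - 17 ≡ 13. → (2, 13)
4Q: (2, 13) + (8, 4). λ = (4 - 13)/(8 - 2) ≡ 10/6 mod 19. 6⁻¹ ≡ 16 (mod 19) since 6·16 = 96 ≡ 1, so λ ≡ 8.
  x = λ² - 2 - 8 = 64 - 10 ≡ 16; y = λ·(2 - 16) - 13 ≡ 8. → (16, 8)
5Q: (16, 8) + (8, 4). λ = (4 - 8)/(8 - 16) ≡ 15/11 mod 19. 11⁻¹ ≡ 7 (mod 19), so λ ≡ 10.
  x = λ² - 16 - 8 = 100 - 24 ≡ 0; y = λ·(16 - 0) - 8 ≡ 0. → (0, 0)
6Q: (0, 0) + (8, 4). λ = (4 - 0)/(8 - 0) ≡ 4/8 mod 19. 8⁻¹ ≡ 12 (mod 19), so λ ≡ 10.
  x = λ² - 0 - 8 = 100 - 8 ≡ 16; y = λ·(0 - 16) - 0 ≡ 11. → (16, 11)
7Q: (16, 11) + (8, 4). λ = (4 - 11)/(8 - 16) ≡ 12/11 mod 19. 11⁻¹ ≡ 7 (mod 19), so λ ≡ 8.
  x = λ² - 16 - 8 = 64 - 24 ≡ 2; y = λ·(16 - 2) - 11 ≡ 6. → (2, 6)
8Q: (2, 6) + (8, 4). λ = (4 - 6)/(8 - 2) ≡ 17/6 mod 19. 6⁻¹ ≡ 16 (mod 19), so λ ≡ 6.
  x = λ² - 2 - 8 = 36 - 10 ≡ 7; y = λ·(2 - 7) - 6 ≡ 2. → (7, 2)

(7, 2)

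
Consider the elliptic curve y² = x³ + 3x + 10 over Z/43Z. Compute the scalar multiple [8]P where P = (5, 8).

(13, 15)

Repeated addition: build up to 8P.
2P: tangent at (5, 8): λ = (3·5² + 3)/(2·8) ≡ 35/16. 16⁻¹ ≡ 35 (mod 43) since 16·35 = 560 ≡ 1, so λ ≡ 35·35 ≡ 21.
  x = λ² - 5 - 5 = 441 - 10 ≡ 1; y = λ·(5 - 1) - 8 ≡ 33. → (1, 33)
3P: (1, 33) + (5, 8). λ = (8 - 33)/(5 - 1) ≡ 18/4 mod 43. 4⁻¹ ≡ 11 (mod 43), so λ ≡ 26.
  x = λ² - 1 - 5 = 676 - 6 ≡ 25; y = λ·(1 - 25) - 33 ≡ 31. → (25, 31)
4P: (25, 31) + (5, 8). λ = (8 - 31)/(5 - 25) ≡ 20/23 mod 43. 23⁻¹ ≡ 15 (mod 43), so λ ≡ 42.
  x = λ² - 25 - 5 = 1764 - 30 ≡ 14; y = λ·(25 - 14) - 31 ≡ 1. → (14, 1)
5P: (14, 1) + (5, 8). λ = (8 - 1)/(5 - 14) ≡ 7/34 mod 43. 34⁻¹ ≡ 19 (mod 43), so λ ≡ 4.
  x = λ² - 14 - 5 = 16 - 19 ≡ 40; y = λ·(14 - 40) - 1 ≡ 24. → (40, 24)
6P: (40, 24) + (5, 8). λ = (8 - 24)/(5 - 40) ≡ 27/8 mod 43. 8⁻¹ ≡ 27 (mod 43) since 8·27 = 216 ≡ 1, so λ ≡ 41.
  x = λ² - 40 - 5 = 1681 - 45 ≡ 2; y = λ·(40 - 2) - 24 ≡ 29. → (2, 29)
7P: (2, 29) + (5, 8). λ = (8 - 29)/(5 - 2) ≡ 22/3 mod 43. 3⁻¹ ≡ 29 (mod 43), so λ ≡ 36.
  x = λ² - 2 - 5 = 1296 - 7 ≡ 42; y = λ·(2 - 42) - 29 ≡ 36. → (42, 36)
8P: (42, 36) + (5, 8). λ = (8 - 36)/(5 - 42) ≡ 15/6 mod 43. 6⁻¹ ≡ 36 (mod 43) since 6·36 = 216 ≡ 1, so λ ≡ 24.
  x = λ² - 42 - 5 = 576 - 47 ≡ 13; y = λ·(42 - 13) - 36 ≡ 15. → (13, 15)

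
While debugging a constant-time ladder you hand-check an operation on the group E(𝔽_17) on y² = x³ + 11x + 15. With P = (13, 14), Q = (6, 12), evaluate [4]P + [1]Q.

(6, 5)

First 4P:
Double-and-add on 4 = (100)₂. Start with P = (13, 14) for the leading 1-bit.
double: tangent at (13, 14): λ = (3·13² + 11)/(2·14) ≡ 8/11. 11⁻¹ ≡ 14 (mod 17), so λ ≡ 8·14 ≡ 10.
  x = λ² - 13 - 13 = 100 - 26 ≡ 6; y = λ·(13 - 6) - 14 ≡ 5. → (6, 5)
double: tangent at (6, 5): λ = (3·6² + 11)/(2·5) ≡ 0/10. 10⁻¹ ≡ 12 (mod 17) since 10·12 = 120 ≡ 1, so λ ≡ 0·12 ≡ 0.
  x = λ² - 6 - 6 = 0 - 12 ≡ 5; y = λ·(6 - 5) - 5 ≡ 12. → (5, 12)
4P = (5, 12).
Finally 4P + Q:
(5, 12) + (6, 12). λ = (12 - 12)/(6 - 5) ≡ 0/1 mod 17. 1⁻¹ ≡ 1 (mod 17), so λ ≡ 0.
  x = λ² - 5 - 6 = 0 - 11 ≡ 6; y = λ·(5 - 6) - 12 ≡ 5. → (6, 5)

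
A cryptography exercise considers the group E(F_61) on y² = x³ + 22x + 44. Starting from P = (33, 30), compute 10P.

(44, 53)

Repeated addition: build up to 10P.
2P: tangent at (33, 30): λ = (3·33² + 22)/(2·30) ≡ 56/60. 60⁻¹ ≡ 60 (mod 61) since 60·60 = 3600 ≡ 1, so λ ≡ 56·60 ≡ 5.
  x = λ² - 33 - 33 = 25 - 66 ≡ 20; y = λ·(33 - 20) - 30 ≡ 35. → (20, 35)
3P: (20, 35) + (33, 30). λ = (30 - 35)/(33 - 20) ≡ 56/13 mod 61. 13⁻¹ ≡ 47 (mod 61) since 13·47 = 611 ≡ 1, so λ ≡ 9.
  x = λ² - 20 - 33 = 81 - 53 ≡ 28; y = λ·(20 - 28) - 35 ≡ 15. → (28, 15)
4P: (28, 15) + (33, 30). λ = (30 - 15)/(33 - 28) ≡ 15/5 mod 61. 5⁻¹ ≡ 49 (mod 61), so λ ≡ 3.
  x = λ² - 28 - 33 = 9 - 61 ≡ 9; y = λ·(28 - 9) - 15 ≡ 42. → (9, 42)
5P: (9, 42) + (33, 30). λ = (30 - 42)/(33 - 9) ≡ 49/24 mod 61. 24⁻¹ ≡ 28 (mod 61), so λ ≡ 30.
  x = λ² - 9 - 33 = 900 - 42 ≡ 4; y = λ·(9 - 4) - 42 ≡ 47. → (4, 47)
6P: (4, 47) + (33, 30). λ = (30 - 47)/(33 - 4) ≡ 44/29 mod 61. 29⁻¹ ≡ 40 (mod 61) since 29·40 = 1160 ≡ 1, so λ ≡ 52.
  x = λ² - 4 - 33 = 2704 - 37 ≡ 44; y = λ·(4 - 44) - 47 ≡ 8. → (44, 8)
7P: (44, 8) + (33, 30). λ = (30 - 8)/(33 - 44) ≡ 22/50 mod 61. 50⁻¹ ≡ 11 (mod 61), so λ ≡ 59.
  x = λ² - 44 - 33 = 3481 - 77 ≡ 49; y = λ·(44 - 49) - 8 ≡ 2. → (49, 2)
8P: (49, 2) + (33, 30). λ = (30 - 2)/(33 - 49) ≡ 28/45 mod 61. 45⁻¹ ≡ 19 (mod 61) since 45·19 = 855 ≡ 1, so λ ≡ 44.
  x = λ² - 49 - 33 = 1936 - 82 ≡ 24; y = λ·(49 - 24) - 2 ≡ 0. → (24, 0)
9P: (24, 0) + (33, 30). λ = (30 - 0)/(33 - 24) ≡ 30/9 mod 61. 9⁻¹ ≡ 34 (mod 61) since 9·34 = 306 ≡ 1, so λ ≡ 44.
  x = λ² - 24 - 33 = 1936 - 57 ≡ 49; y = λ·(24 - 49) - 0 ≡ 59. → (49, 59)
10P: (49, 59) + (33, 30). λ = (30 - 59)/(33 - 49) ≡ 32/45 mod 61. 45⁻¹ ≡ 19 (mod 61), so λ ≡ 59.
  x = λ² - 49 - 33 = 3481 - 82 ≡ 44; y = λ·(49 - 44) - 59 ≡ 53. → (44, 53)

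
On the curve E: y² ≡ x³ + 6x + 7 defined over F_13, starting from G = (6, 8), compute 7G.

Double-and-add on 7 = (111)₂. Start with G = (6, 8) for the leading 1-bit.
double: tangent at (6, 8): λ = (3·6² + 6)/(2·8) ≡ 10/3. 3⁻¹ ≡ 9 (mod 13), so λ ≡ 10·9 ≡ 12.
  x = λ² - 6 - 6 = 144 - 12 ≡ 2; y = λ·(6 - 2) - 8 ≡ 1. → (2, 1)
add G: (2, 1) + (6, 8). λ = (8 - 1)/(6 - 2) ≡ 7/4 mod 13. 4⁻¹ ≡ 10 (mod 13) since 4·10 = 40 ≡ 1, so λ ≡ 5.
  x = λ² - 2 - 6 = 25 - 8 ≡ 4; y = λ·(2 - 4) - 1 ≡ 2. → (4, 2)
double: tangent at (4, 2): λ = (3·4² + 6)/(2·2) ≡ 2/4. 4⁻¹ ≡ 10 (mod 13), so λ ≡ 2·10 ≡ 7.
  x = λ² - 4 - 4 = 49 - 8 ≡ 2; y = λ·(4 - 2) - 2 ≡ 12. → (2, 12)
add G: (2, 12) + (6, 8). λ = (8 - 12)/(6 - 2) ≡ 9/4 mod 13. 4⁻¹ ≡ 10 (mod 13) since 4·10 = 40 ≡ 1, so λ ≡ 12.
  x = λ² - 2 - 6 = 144 - 8 ≡ 6; y = λ·(2 - 6) - 12 ≡ 5. → (6, 5)

(6, 5)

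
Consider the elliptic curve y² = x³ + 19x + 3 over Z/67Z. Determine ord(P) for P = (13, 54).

3

2P: tangent at (13, 54): λ = (3·13² + 19)/(2·54) ≡ 57/41. 41⁻¹ ≡ 18 (mod 67) since 41·18 = 738 ≡ 1, so λ ≡ 57·18 ≡ 21.
  x = λ² - 13 - 13 = 441 - 26 ≡ 13; y = λ·(13 - 13) - 54 ≡ 13. → (13, 13)
3P: (13, 13) + (13, 54): same x and y₁ ≡ -y₂, so the sum is ∞.
3P = ∞, so the order is 3.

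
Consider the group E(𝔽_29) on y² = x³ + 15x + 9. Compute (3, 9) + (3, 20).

The two points share x = 3 and their y-coordinates satisfy 9 + 20 ≡ 0 (mod 29), so they are inverses. Their sum is 𝒪.

O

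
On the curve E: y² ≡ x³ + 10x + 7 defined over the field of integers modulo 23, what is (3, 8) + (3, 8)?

tangent at (3, 8): λ = (3·3² + 10)/(2·8) ≡ 14/16. 16⁻¹ ≡ 13 (mod 23), so λ ≡ 14·13 ≡ 21.
  x = λ² - 3 - 3 = 441 - 6 ≡ 21; y = λ·(3 - 21) - 8 ≡ 5. → (21, 5)

(21, 5)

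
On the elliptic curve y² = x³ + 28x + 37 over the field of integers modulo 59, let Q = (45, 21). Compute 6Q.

Double-and-add on 6 = (110)₂. Start with Q = (45, 21) for the leading 1-bit.
double: tangent at (45, 21): λ = (3·45² + 28)/(2·21) ≡ 26/42. 42⁻¹ ≡ 52 (mod 59) since 42·52 = 2184 ≡ 1, so λ ≡ 26·52 ≡ 54.
  x = λ² - 45 - 45 = 2916 - 90 ≡ 53; y = λ·(45 - 53) - 21 ≡ 19. → (53, 19)
add Q: (53, 19) + (45, 21). λ = (21 - 19)/(45 - 53) ≡ 2/51 mod 59. 51⁻¹ ≡ 22 (mod 59) since 51·22 = 1122 ≡ 1, so λ ≡ 44.
  x = λ² - 53 - 45 = 1936 - 98 ≡ 9; y = λ·(53 - 9) - 19 ≡ 29. → (9, 29)
double: tangent at (9, 29): λ = (3·9² + 28)/(2·29) ≡ 35/58. 58⁻¹ ≡ 58 (mod 59) since 58·58 = 3364 ≡ 1, so λ ≡ 35·58 ≡ 24.
  x = λ² - 9 - 9 = 576 - 18 ≡ 27; y = λ·(9 - 27) - 29 ≡ 11. → (27, 11)

(27, 11)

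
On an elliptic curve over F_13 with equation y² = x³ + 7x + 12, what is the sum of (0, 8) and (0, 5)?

O

The two points share x = 0 and their y-coordinates satisfy 8 + 5 ≡ 0 (mod 13), so they are inverses. Their sum is the point at infinity.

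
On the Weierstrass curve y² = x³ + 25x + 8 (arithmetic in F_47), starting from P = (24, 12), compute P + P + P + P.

Repeated addition: build up to 4P.
2P: tangent at (24, 12): λ = (3·24² + 25)/(2·12) ≡ 14/24. 24⁻¹ ≡ 2 (mod 47), so λ ≡ 14·2 ≡ 28.
  x = λ² - 24 - 24 = 784 - 48 ≡ 31; y = λ·(24 - 31) - 12 ≡ 27. → (31, 27)
3P: (31, 27) + (24, 12). λ = (12 - 27)/(24 - 31) ≡ 32/40 mod 47. 40⁻¹ ≡ 20 (mod 47) since 40·20 = 800 ≡ 1, so λ ≡ 29.
  x = λ² - 31 - 24 = 841 - 55 ≡ 34; y = λ·(31 - 34) - 27 ≡ 27. → (34, 27)
4P: (34, 27) + (24, 12). λ = (12 - 27)/(24 - 34) ≡ 32/37 mod 47. 37⁻¹ ≡ 14 (mod 47), so λ ≡ 25.
  x = λ² - 34 - 24 = 625 - 58 ≡ 3; y = λ·(34 - 3) - 27 ≡ 43. → (3, 43)

(3, 43)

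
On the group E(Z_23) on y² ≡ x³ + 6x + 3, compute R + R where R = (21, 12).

tangent at (21, 12): λ = (3·21² + 6)/(2·12) ≡ 18/1. 1⁻¹ ≡ 1 (mod 23), so λ ≡ 18·1 ≡ 18.
  x = λ² - 21 - 21 = 324 - 42 ≡ 6; y = λ·(21 - 6) - 12 ≡ 5. → (6, 5)

(6, 5)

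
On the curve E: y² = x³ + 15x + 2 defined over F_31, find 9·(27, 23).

Write Q = (27, 23).
Double-and-add on 9 = (1001)₂. Start with Q = (27, 23) for the leading 1-bit.
double: tangent at (27, 23): λ = (3·27² + 15)/(2·23) ≡ 1/15. 15⁻¹ ≡ 29 (mod 31), so λ ≡ 1·29 ≡ 29.
  x = λ² - 27 - 27 = 841 - 54 ≡ 12; y = λ·(27 - 12) - 23 ≡ 9. → (12, 9)
double: tangent at (12, 9): λ = (3·12² + 15)/(2·9) ≡ 13/18. 18⁻¹ ≡ 19 (mod 31), so λ ≡ 13·19 ≡ 30.
  x = λ² - 12 - 12 = 900 - 24 ≡ 8; y = λ·(12 - 8) - 9 ≡ 18. → (8, 18)
double: tangent at (8, 18): λ = (3·8² + 15)/(2·18) ≡ 21/5. 5⁻¹ ≡ 25 (mod 31), so λ ≡ 21·25 ≡ 29.
  x = λ² - 8 - 8 = 841 - 16 ≡ 19; y = λ·(8 - 19) - 18 ≡ 4. → (19, 4)
add Q: (19, 4) + (27, 23). λ = (23 - 4)/(27 - 19) ≡ 19/8 mod 31. 8⁻¹ ≡ 4 (mod 31), so λ ≡ 14.
  x = λ² - 19 - 27 = 196 - 46 ≡ 26; y = λ·(19 - 26) - 4 ≡ 22. → (26, 22)

(26, 22)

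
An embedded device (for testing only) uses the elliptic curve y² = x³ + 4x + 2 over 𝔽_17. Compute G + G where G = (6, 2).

(7, 4)

tangent at (6, 2): λ = (3·6² + 4)/(2·2) ≡ 10/4. 4⁻¹ ≡ 13 (mod 17), so λ ≡ 10·13 ≡ 11.
  x = λ² - 6 - 6 = 121 - 12 ≡ 7; y = λ·(6 - 7) - 2 ≡ 4. → (7, 4)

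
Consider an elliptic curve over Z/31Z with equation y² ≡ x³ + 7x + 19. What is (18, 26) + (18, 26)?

(28, 23)

tangent at (18, 26): λ = (3·18² + 7)/(2·26) ≡ 18/21. 21⁻¹ ≡ 3 (mod 31) since 21·3 = 63 ≡ 1, so λ ≡ 18·3 ≡ 23.
  x = λ² - 18 - 18 = 529 - 36 ≡ 28; y = λ·(18 - 28) - 26 ≡ 23. → (28, 23)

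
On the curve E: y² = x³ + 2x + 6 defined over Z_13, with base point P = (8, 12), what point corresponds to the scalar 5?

Double-and-add on 5 = (101)₂. Start with P = (8, 12) for the leading 1-bit.
double: tangent at (8, 12): λ = (3·8² + 2)/(2·12) ≡ 12/11. 11⁻¹ ≡ 6 (mod 13), so λ ≡ 12·6 ≡ 7.
  x = λ² - 8 - 8 = 49 - 16 ≡ 7; y = λ·(8 - 7) - 12 ≡ 8. → (7, 8)
double: tangent at (7, 8): λ = (3·7² + 2)/(2·8) ≡ 6/3. 3⁻¹ ≡ 9 (mod 13) since 3·9 = 27 ≡ 1, so λ ≡ 6·9 ≡ 2.
  x = λ² - 7 - 7 = 4 - 14 ≡ 3; y = λ·(7 - 3) - 8 ≡ 0. → (3, 0)
add P: (3, 0) + (8, 12). λ = (12 - 0)/(8 - 3) ≡ 12/5 mod 13. 5⁻¹ ≡ 8 (mod 13), so λ ≡ 5.
  x = λ² - 3 - 8 = 25 - 11 ≡ 1; y = λ·(3 - 1) - 0 ≡ 10. → (1, 10)

(1, 10)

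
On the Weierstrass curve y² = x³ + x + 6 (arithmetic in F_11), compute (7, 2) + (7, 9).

O

The two points share x = 7 and their y-coordinates satisfy 2 + 9 ≡ 0 (mod 11), so they are inverses. Their sum is 𝒪.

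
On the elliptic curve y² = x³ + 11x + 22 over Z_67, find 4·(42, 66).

Write P = (42, 66).
Repeated addition: build up to 4P.
2P: tangent at (42, 66): λ = (3·42² + 11)/(2·66) ≡ 10/65. 65⁻¹ ≡ 33 (mod 67), so λ ≡ 10·33 ≡ 62.
  x = λ² - 42 - 42 = 3844 - 84 ≡ 8; y = λ·(42 - 8) - 66 ≡ 32. → (8, 32)
3P: (8, 32) + (42, 66). λ = (66 - 32)/(42 - 8) ≡ 34/34 mod 67. 34⁻¹ ≡ 2 (mod 67), so λ ≡ 1.
  x = λ² - 8 - 42 = 1 - 50 ≡ 18; y = λ·(8 - 18) - 32 ≡ 25. → (18, 25)
4P: (18, 25) + (42, 66). λ = (66 - 25)/(42 - 18) ≡ 41/24 mod 67. 24⁻¹ ≡ 14 (mod 67), so λ ≡ 38.
  x = λ² - 18 - 42 = 1444 - 60 ≡ 44; y = λ·(18 - 44) - 25 ≡ 59. → (44, 59)

(44, 59)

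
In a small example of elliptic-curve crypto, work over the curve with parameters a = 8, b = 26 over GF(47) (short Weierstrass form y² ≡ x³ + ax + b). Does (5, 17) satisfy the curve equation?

y² = 17² ≡ 7; x³ + 8x + 26 = 191 ≡ 3 (mod 47). 7 ≠ 3.

no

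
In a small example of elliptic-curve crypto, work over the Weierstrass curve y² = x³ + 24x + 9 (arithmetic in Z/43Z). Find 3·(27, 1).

Write P = (27, 1).
Repeated addition: build up to 3P.
2P: tangent at (27, 1): λ = (3·27² + 24)/(2·1) ≡ 18/2. 2⁻¹ ≡ 22 (mod 43) since 2·22 = 44 ≡ 1, so λ ≡ 18·22 ≡ 9.
  x = λ² - 27 - 27 = 81 - 54 ≡ 27; y = λ·(27 - 27) - 1 ≡ 42. → (27, 42)
3P: (27, 42) + (27, 1): same x and y₁ ≡ -y₂, so the sum is O.

O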